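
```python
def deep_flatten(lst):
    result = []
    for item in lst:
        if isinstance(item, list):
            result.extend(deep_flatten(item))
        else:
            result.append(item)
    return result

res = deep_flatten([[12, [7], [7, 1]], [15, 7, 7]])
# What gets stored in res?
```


deep_flatten([[12, [7], [7, 1]], [15, 7, 7]])
Processing each element:
  [12, [7], [7, 1]] is a list -> deep_flatten recursively -> [12, 7, 7, 1]
  [15, 7, 7] is a list -> deep_flatten recursively -> [15, 7, 7]
= [12, 7, 7, 1, 15, 7, 7]


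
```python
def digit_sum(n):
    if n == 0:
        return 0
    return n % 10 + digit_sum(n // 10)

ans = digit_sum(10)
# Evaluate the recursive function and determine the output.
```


digit_sum(10)
= 0 + digit_sum(1)
= 0 + 1 + digit_sum(0)
= 0 + 1 + 0
= 1


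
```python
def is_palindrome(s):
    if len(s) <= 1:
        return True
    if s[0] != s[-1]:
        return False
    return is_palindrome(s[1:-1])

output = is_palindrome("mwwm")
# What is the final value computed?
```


is_palindrome("mwwm")
"mwwm": s[0]='m' == s[-1]='m' -> is_palindrome("ww")
"ww": s[0]='w' == s[-1]='w' -> is_palindrome("")
"": len <= 1 -> True
= True


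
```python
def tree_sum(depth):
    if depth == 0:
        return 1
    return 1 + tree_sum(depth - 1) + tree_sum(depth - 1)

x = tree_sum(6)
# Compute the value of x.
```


tree_sum(6)
= 1 + tree_sum(5) + tree_sum(5)
= 1 + 2 * tree_sum(5)
tree_sum(k) = 2^(k+1) - 1
tree_sum(0) = 1
tree_sum(1) = 3
tree_sum(2) = 7
tree_sum(3) = 15
tree_sum(4) = 31
tree_sum(6) = 2^7 - 1 = 127


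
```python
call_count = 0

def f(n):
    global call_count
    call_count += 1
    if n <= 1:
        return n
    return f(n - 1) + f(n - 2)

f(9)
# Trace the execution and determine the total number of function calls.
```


f(9) calls f(8) and f(7); each non-base call branches into two more.
Let C(k) = total number of calls made by f(k), including the call to f(k) itself.
Base cases: C(0) = 1, C(1) = 1
Recurrence: C(k) = 1 + C(k-1) + C(k-2)
  C(2) = 1 + C(1) + C(0) = 1 + 1 + 1 = 3
  C(3) = 1 + C(2) + C(1) = 1 + 3 + 1 = 5
  C(4) = 1 + C(3) + C(2) = 1 + 5 + 3 = 9
  C(5) = 1 + C(4) + C(3) = 1 + 9 + 5 = 15
  C(6) = 1 + C(5) + C(4) = 1 + 15 + 9 = 25
  C(7) = 1 + C(6) + C(5) = 1 + 25 + 15 = 41
  C(8) = 1 + C(7) + C(6) = 1 + 41 + 25 = 67
  C(9) = 1 + C(8) + C(7) = 1 + 67 + 41 = 109
Total calls = C(9) = 109


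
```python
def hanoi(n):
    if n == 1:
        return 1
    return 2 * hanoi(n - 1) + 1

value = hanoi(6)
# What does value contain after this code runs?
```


hanoi(6)
= 2 * hanoi(5) + 1
= 2 * (2 * hanoi(4) + 1) + 1
= 2 * (2 * (2 * hanoi(3) + 1) + 1) + 1
= 2 * (2 * (2 * (2 * hanoi(2) + 1) + 1) + 1) + 1
= 2 * (2 * (2 * (2 * (2 * hanoi(1) + 1) + 1) + 1) + 1) + 1
Now compute bottom-up:
hanoi(1) = 1
hanoi(2) = 2 * 1 + 1 = 3
hanoi(3) = 2 * 3 + 1 = 7
hanoi(4) = 2 * 7 + 1 = 15
hanoi(5) = 2 * 15 + 1 = 31
hanoi(6) = 2 * 31 + 1 = 63
= 63


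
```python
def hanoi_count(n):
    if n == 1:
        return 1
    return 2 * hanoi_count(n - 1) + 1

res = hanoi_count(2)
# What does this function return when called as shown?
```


hanoi_count(2)
= 2 * hanoi_count(1) + 1
Now compute bottom-up:
hanoi_count(1) = 1
hanoi_count(2) = 2 * 1 + 1 = 3
= 3


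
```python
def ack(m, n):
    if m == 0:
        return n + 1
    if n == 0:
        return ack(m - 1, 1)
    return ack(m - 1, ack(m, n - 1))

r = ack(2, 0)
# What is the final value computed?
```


ack(2, 0)
n == 0: return ack(1, 1)
= ack(1, 1) = 3
= 3


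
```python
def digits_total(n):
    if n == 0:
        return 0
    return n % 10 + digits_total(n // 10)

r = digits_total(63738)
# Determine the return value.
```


digits_total(63738)
= 8 + digits_total(6373)
= 8 + 3 + digits_total(637)
= 8 + 3 + 7 + digits_total(63)
= 8 + 3 + 7 + 3 + digits_total(6)
= 8 + 3 + 7 + 3 + 6 + digits_total(0)
= 8 + 3 + 7 + 3 + 6 + 0
= 27


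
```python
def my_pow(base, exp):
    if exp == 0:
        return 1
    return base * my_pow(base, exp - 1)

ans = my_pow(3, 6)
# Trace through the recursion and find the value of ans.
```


my_pow(3, 6)
= 3 * my_pow(3, 5)
= 3 * 3 * my_pow(3, 4)
= 3 * 3 * 3 * my_pow(3, 3)
= 3 * 3 * 3 * 3 * my_pow(3, 2)
= 3 * 3 * 3 * 3 * 3 * my_pow(3, 1)
= 3 * 3 * 3 * 3 * 3 * 3 * my_pow(3, 0)
= 3 * 3 * 3 * 3 * 3 * 3 * 1
= 729


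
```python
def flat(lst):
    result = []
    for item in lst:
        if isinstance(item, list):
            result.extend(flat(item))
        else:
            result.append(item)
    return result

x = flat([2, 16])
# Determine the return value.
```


flat([2, 16])
Processing each element:
  2 is not a list -> append 2
  16 is not a list -> append 16
= [2, 16]


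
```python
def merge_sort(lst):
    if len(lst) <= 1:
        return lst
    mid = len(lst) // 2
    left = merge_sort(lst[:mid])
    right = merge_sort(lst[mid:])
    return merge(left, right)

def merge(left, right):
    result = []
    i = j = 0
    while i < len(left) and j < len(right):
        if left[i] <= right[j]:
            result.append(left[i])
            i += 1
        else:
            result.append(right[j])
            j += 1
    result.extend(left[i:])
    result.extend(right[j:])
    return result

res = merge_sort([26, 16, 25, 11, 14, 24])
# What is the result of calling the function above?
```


merge_sort([26, 16, 25, 11, 14, 24])
Split into [26, 16, 25] and [11, 14, 24]
Left sorted: [16, 25, 26]
Right sorted: [11, 14, 24]
Merge [16, 25, 26] and [11, 14, 24]
= [11, 14, 16, 24, 25, 26]


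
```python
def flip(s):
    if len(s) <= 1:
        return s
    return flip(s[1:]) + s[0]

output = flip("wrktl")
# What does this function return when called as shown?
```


flip("wrktl")
= flip("rktl") + "w"
= flip("ktl") + "r" + "w"
= flip("tl") + "k" + "r" + "w"
= flip("l") + "t" + "k" + "r" + "w"
= "l" + "t" + "k" + "r" + "w"
= "ltkrw"


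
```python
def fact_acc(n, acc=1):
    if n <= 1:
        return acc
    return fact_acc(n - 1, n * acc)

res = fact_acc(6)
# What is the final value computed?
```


fact_acc(6, 1)
= fact_acc(5, 6 * 1) = fact_acc(5, 6)
= fact_acc(4, 5 * 6) = fact_acc(4, 30)
= fact_acc(3, 4 * 30) = fact_acc(3, 120)
= fact_acc(2, 3 * 120) = fact_acc(2, 360)
= fact_acc(1, 2 * 360) = fact_acc(1, 720)
n <= 1, return acc = 720


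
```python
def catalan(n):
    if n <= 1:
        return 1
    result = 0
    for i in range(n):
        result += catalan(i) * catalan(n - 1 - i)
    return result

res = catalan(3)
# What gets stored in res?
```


catalan(3)
= sum of catalan(i) * catalan(3-1-i) for i in 0..2
First compute sub-values bottom-up:
  catalan(0) = 1, catalan(1) = 1
  catalan(2) = 1*1 + 1*1 = 2
Now catalan(3):
  catalan(0)*catalan(2) = 1*2 = 2
  catalan(1)*catalan(1) = 1*1 = 1
  catalan(2)*catalan(0) = 2*1 = 2
= 2 + 1 + 2
= 5


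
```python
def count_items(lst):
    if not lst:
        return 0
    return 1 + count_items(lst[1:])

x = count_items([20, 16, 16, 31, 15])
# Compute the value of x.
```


count_items([20, 16, 16, 31, 15])
= 1 + count_items([16, 16, 31, 15])
= 1 + 1 + count_items([16, 31, 15])
= 1 + 1 + 1 + count_items([31, 15])
= 1 + 1 + 1 + 1 + count_items([15])
= 1 + 1 + 1 + 1 + 1 + count_items([])
= 1 + 1 + 1 + 1 + 1 + 0
= 5


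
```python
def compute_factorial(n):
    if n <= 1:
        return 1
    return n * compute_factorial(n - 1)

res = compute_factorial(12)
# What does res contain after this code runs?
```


compute_factorial(12)
= 12 * compute_factorial(11)
= 12 * 11 * compute_factorial(10)
= 12 * 11 * 10 * compute_factorial(9)
= 12 * 11 * 10 * 9 * compute_factorial(8)
= 12 * 11 * 10 * 9 * 8 * compute_factorial(7)
= 12 * 11 * 10 * 9 * 8 * 7 * compute_factorial(6)
= 12 * 11 * 10 * 9 * 8 * 7 * 6 * compute_factorial(5)
= 12 * 11 * 10 * 9 * 8 * 7 * 6 * 5 * compute_factorial(4)
= 12 * 11 * 10 * 9 * 8 * 7 * 6 * 5 * 4 * compute_factorial(3)
= 12 * 11 * 10 * 9 * 8 * 7 * 6 * 5 * 4 * 3 * compute_factorial(2)
= 12 * 11 * 10 * 9 * 8 * 7 * 6 * 5 * 4 * 3 * 2 * compute_factorial(1)
= 12 * 11 * 10 * 9 * 8 * 7 * 6 * 5 * 4 * 3 * 2 * 1
= 479001600


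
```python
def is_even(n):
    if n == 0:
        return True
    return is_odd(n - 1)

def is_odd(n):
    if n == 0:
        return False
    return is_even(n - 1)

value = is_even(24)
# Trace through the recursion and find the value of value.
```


is_even(24)
= is_odd(23)
= is_even(22)
= is_odd(21)
= is_even(20)
= is_odd(19)
= is_even(18)
= is_odd(17)
= is_even(16)
= is_odd(15)
= is_even(14)
= is_odd(13)
= is_even(12)
= is_odd(11)
= is_even(10)
= is_odd(9)
= is_even(8)
= is_odd(7)
= is_even(6)
= is_odd(5)
= is_even(4)
= is_odd(3)
= is_even(2)
= is_odd(1)
= is_even(0)
n == 0: return True
= True


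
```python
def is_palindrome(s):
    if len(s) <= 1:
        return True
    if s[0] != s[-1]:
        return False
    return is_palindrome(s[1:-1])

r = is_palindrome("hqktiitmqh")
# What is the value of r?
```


is_palindrome("hqktiitmqh")
"hqktiitmqh": s[0]='h' == s[-1]='h' -> is_palindrome("qktiitmq")
"qktiitmq": s[0]='q' == s[-1]='q' -> is_palindrome("ktiitm")
"ktiitm": s[0]='k' != s[-1]='m' -> False
= False


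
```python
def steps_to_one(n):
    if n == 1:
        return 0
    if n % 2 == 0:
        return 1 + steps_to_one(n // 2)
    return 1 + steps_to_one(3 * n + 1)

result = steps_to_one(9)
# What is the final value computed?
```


steps_to_one(9)
9 is odd -> 3*9+1 = 28 -> steps_to_one(28)
28 is even -> steps_to_one(14)
14 is even -> steps_to_one(7)
7 is odd -> 3*7+1 = 22 -> steps_to_one(22)
22 is even -> steps_to_one(11)
11 is odd -> 3*11+1 = 34 -> steps_to_one(34)
34 is even -> steps_to_one(17)
17 is odd -> 3*17+1 = 52 -> steps_to_one(52)
52 is even -> steps_to_one(26)
26 is even -> steps_to_one(13)
13 is odd -> 3*13+1 = 40 -> steps_to_one(40)
40 is even -> steps_to_one(20)
20 is even -> steps_to_one(10)
10 is even -> steps_to_one(5)
5 is odd -> 3*5+1 = 16 -> steps_to_one(16)
16 is even -> steps_to_one(8)
8 is even -> steps_to_one(4)
4 is even -> steps_to_one(2)
2 is even -> steps_to_one(1)
Reached 1 after 19 steps
= 19


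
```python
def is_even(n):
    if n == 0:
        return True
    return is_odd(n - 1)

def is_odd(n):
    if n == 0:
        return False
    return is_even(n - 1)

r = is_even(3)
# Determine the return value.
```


is_even(3)
= is_odd(2)
= is_even(1)
= is_odd(0)
n == 0: return False
= False


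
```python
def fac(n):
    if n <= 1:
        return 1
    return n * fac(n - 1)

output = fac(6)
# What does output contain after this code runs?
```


fac(6)
= 6 * fac(5)
= 6 * 5 * fac(4)
= 6 * 5 * 4 * fac(3)
= 6 * 5 * 4 * 3 * fac(2)
= 6 * 5 * 4 * 3 * 2 * fac(1)
= 6 * 5 * 4 * 3 * 2 * 1
= 720


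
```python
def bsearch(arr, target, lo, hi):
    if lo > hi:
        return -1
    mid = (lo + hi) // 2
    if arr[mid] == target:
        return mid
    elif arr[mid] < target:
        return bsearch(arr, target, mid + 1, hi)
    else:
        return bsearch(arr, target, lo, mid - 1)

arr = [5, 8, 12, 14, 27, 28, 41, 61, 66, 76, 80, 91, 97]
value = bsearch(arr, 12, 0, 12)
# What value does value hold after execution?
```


bsearch(arr, 12, 0, 12)
lo=0, hi=12, mid=6, arr[mid]=41
41 > 12, search left half
lo=0, hi=5, mid=2, arr[mid]=12
arr[2] == 12, found at index 2
= 2


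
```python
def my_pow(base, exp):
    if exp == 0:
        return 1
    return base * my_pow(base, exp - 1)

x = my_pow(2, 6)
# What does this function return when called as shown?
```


my_pow(2, 6)
= 2 * my_pow(2, 5)
= 2 * 2 * my_pow(2, 4)
= 2 * 2 * 2 * my_pow(2, 3)
= 2 * 2 * 2 * 2 * my_pow(2, 2)
= 2 * 2 * 2 * 2 * 2 * my_pow(2, 1)
= 2 * 2 * 2 * 2 * 2 * 2 * my_pow(2, 0)
= 2 * 2 * 2 * 2 * 2 * 2 * 1
= 64


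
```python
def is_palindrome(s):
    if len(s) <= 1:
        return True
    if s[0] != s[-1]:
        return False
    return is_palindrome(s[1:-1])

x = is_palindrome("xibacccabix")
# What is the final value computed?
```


is_palindrome("xibacccabix")
"xibacccabix": s[0]='x' == s[-1]='x' -> is_palindrome("ibacccabi")
"ibacccabi": s[0]='i' == s[-1]='i' -> is_palindrome("bacccab")
"bacccab": s[0]='b' == s[-1]='b' -> is_palindrome("accca")
"accca": s[0]='a' == s[-1]='a' -> is_palindrome("ccc")
"ccc": s[0]='c' == s[-1]='c' -> is_palindrome("c")
"c": len <= 1 -> True
= True


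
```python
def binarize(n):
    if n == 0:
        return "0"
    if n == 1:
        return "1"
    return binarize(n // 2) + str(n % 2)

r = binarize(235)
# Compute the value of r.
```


binarize(235)
= binarize(117) + "1"
= binarize(58) + "1" + "1"
= binarize(29) + "0" + "1" + "1"
= binarize(14) + "1" + "0" + "1" + "1"
= binarize(7) + "0" + "1" + "0" + "1" + "1"
= binarize(3) + "1" + "0" + "1" + "0" + "1" + "1"
= binarize(1) + "1" + "1" + "0" + "1" + "0" + "1" + "1"
= "1" + "1" + "1" + "0" + "1" + "0" + "1" + "1"
= "11101011"


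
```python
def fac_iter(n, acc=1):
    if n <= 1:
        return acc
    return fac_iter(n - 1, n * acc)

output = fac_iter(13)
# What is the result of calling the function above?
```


fac_iter(13, 1)
= fac_iter(12, 13 * 1) = fac_iter(12, 13)
= fac_iter(11, 12 * 13) = fac_iter(11, 156)
= fac_iter(10, 11 * 156) = fac_iter(10, 1716)
= fac_iter(9, 10 * 1716) = fac_iter(9, 17160)
= fac_iter(8, 9 * 17160) = fac_iter(8, 154440)
= fac_iter(7, 8 * 154440) = fac_iter(7, 1235520)
= fac_iter(6, 7 * 1235520) = fac_iter(6, 8648640)
= fac_iter(5, 6 * 8648640) = fac_iter(5, 51891840)
= fac_iter(4, 5 * 51891840) = fac_iter(4, 259459200)
= fac_iter(3, 4 * 259459200) = fac_iter(3, 1037836800)
= fac_iter(2, 3 * 1037836800) = fac_iter(2, 3113510400)
= fac_iter(1, 2 * 3113510400) = fac_iter(1, 6227020800)
n <= 1, return acc = 6227020800


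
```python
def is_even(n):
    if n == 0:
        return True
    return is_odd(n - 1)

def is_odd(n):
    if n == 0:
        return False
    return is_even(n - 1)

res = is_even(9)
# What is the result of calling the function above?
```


is_even(9)
= is_odd(8)
= is_even(7)
= is_odd(6)
= is_even(5)
= is_odd(4)
= is_even(3)
= is_odd(2)
= is_even(1)
= is_odd(0)
n == 0: return False
= False


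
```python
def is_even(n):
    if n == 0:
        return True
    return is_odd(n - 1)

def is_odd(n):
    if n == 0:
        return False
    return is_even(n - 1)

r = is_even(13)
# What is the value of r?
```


is_even(13)
= is_odd(12)
= is_even(11)
= is_odd(10)
= is_even(9)
= is_odd(8)
= is_even(7)
= is_odd(6)
= is_even(5)
= is_odd(4)
= is_even(3)
= is_odd(2)
= is_even(1)
= is_odd(0)
n == 0: return False
= False


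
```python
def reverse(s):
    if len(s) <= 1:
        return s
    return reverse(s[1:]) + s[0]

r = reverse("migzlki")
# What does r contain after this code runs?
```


reverse("migzlki")
= reverse("igzlki") + "m"
= reverse("gzlki") + "i" + "m"
= reverse("zlki") + "g" + "i" + "m"
= reverse("lki") + "z" + "g" + "i" + "m"
= reverse("ki") + "l" + "z" + "g" + "i" + "m"
= reverse("i") + "k" + "l" + "z" + "g" + "i" + "m"
= "i" + "k" + "l" + "z" + "g" + "i" + "m"
= "iklzgim"


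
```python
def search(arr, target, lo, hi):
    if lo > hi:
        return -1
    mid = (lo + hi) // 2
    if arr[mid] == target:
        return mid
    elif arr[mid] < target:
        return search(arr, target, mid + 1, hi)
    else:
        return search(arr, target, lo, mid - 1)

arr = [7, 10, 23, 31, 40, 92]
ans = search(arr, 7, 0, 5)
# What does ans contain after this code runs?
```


search(arr, 7, 0, 5)
lo=0, hi=5, mid=2, arr[mid]=23
23 > 7, search left half
lo=0, hi=1, mid=0, arr[mid]=7
arr[0] == 7, found at index 0
= 0


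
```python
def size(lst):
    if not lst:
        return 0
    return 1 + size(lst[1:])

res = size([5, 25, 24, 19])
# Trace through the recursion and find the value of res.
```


size([5, 25, 24, 19])
= 1 + size([25, 24, 19])
= 1 + 1 + size([24, 19])
= 1 + 1 + 1 + size([19])
= 1 + 1 + 1 + 1 + size([])
= 1 + 1 + 1 + 1 + 0
= 4


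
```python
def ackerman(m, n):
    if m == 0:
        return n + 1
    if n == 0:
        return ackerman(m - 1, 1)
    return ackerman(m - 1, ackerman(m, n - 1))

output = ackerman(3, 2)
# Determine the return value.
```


ackerman(3, 2)
= ackerman(2, ackerman(3, 1))
First compute ackerman(3, 1) = 13
= ackerman(2, 13)
= 29


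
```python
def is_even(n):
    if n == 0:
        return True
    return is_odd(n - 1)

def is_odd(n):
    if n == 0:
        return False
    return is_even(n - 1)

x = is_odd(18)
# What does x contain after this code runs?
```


is_odd(18)
= is_even(17)
= is_odd(16)
= is_even(15)
= is_odd(14)
= is_even(13)
= is_odd(12)
= is_even(11)
= is_odd(10)
= is_even(9)
= is_odd(8)
= is_even(7)
= is_odd(6)
= is_even(5)
= is_odd(4)
= is_even(3)
= is_odd(2)
= is_even(1)
= is_odd(0)
n == 0: return False
= False


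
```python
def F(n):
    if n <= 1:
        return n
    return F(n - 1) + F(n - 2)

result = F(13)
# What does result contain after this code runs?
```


F(13)
= F(12) + F(11)
= (F(11) + F(10)) + F(11)
Computing bottom-up: F(0)=0, F(1)=1, F(2)=1, F(3)=2, F(4)=3, F(5)=5, F(6)=8, F(7)=13, F(8)=21, F(9)=34, F(10)=55, F(11)=89, F(12)=144, F(13)=233
= 233


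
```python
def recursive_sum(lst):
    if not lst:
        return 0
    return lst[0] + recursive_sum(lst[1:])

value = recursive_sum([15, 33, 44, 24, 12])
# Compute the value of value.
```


recursive_sum([15, 33, 44, 24, 12])
= 15 + recursive_sum([33, 44, 24, 12])
= 15 + 33 + recursive_sum([44, 24, 12])
= 15 + 33 + 44 + recursive_sum([24, 12])
= 15 + 33 + 44 + 24 + recursive_sum([12])
= 15 + 33 + 44 + 24 + 12 + recursive_sum([])
= 15 + 33 + 44 + 24 + 12 + 0
= 128


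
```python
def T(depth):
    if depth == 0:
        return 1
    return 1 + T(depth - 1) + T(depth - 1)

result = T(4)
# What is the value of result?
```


T(4)
= 1 + T(3) + T(3)
= 1 + 2 * T(3)
T(k) = 2^(k+1) - 1
T(0) = 1
T(1) = 3
T(2) = 7
T(3) = 15
T(4) = 31
T(4) = 2^5 - 1 = 31


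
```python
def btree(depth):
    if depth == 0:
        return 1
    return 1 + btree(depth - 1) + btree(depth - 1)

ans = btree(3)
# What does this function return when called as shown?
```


btree(3)
= 1 + btree(2) + btree(2)
= 1 + 2 * btree(2)
btree(k) = 2^(k+1) - 1
btree(0) = 1
btree(1) = 3
btree(2) = 7
btree(3) = 15
btree(3) = 2^4 - 1 = 15


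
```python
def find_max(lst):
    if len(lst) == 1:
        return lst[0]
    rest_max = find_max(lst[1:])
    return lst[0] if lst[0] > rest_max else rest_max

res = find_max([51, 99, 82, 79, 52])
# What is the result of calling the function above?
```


find_max([51, 99, 82, 79, 52])
= compare 51 with find_max([99, 82, 79, 52])
= compare 99 with find_max([82, 79, 52])
= compare 82 with find_max([79, 52])
= compare 79 with find_max([52])
Base: find_max([52]) = 52
compare 79 with 52: max = 79
compare 82 with 79: max = 82
compare 99 with 82: max = 99
compare 51 with 99: max = 99
= 99


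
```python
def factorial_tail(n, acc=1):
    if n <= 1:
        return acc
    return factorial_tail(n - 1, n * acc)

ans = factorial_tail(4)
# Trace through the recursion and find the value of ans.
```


factorial_tail(4, 1)
= factorial_tail(3, 4 * 1) = factorial_tail(3, 4)
= factorial_tail(2, 3 * 4) = factorial_tail(2, 12)
= factorial_tail(1, 2 * 12) = factorial_tail(1, 24)
n <= 1, return acc = 24


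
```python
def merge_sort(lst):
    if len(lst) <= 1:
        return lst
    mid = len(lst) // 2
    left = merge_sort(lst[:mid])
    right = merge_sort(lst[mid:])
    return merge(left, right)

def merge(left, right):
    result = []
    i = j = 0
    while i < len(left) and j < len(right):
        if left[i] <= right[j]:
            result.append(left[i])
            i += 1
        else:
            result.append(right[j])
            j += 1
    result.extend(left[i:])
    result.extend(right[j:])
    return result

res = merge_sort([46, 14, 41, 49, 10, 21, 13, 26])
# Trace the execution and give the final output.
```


merge_sort([46, 14, 41, 49, 10, 21, 13, 26])
Split into [46, 14, 41, 49] and [10, 21, 13, 26]
Left sorted: [14, 41, 46, 49]
Right sorted: [10, 13, 21, 26]
Merge [14, 41, 46, 49] and [10, 13, 21, 26]
= [10, 13, 14, 21, 26, 41, 46, 49]


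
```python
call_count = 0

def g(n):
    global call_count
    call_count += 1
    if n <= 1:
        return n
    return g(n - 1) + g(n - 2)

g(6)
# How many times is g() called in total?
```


g(6) calls g(5) and g(4); each non-base call branches into two more.
Let C(k) = total number of calls made by g(k), including the call to g(k) itself.
Base cases: C(0) = 1, C(1) = 1
Recurrence: C(k) = 1 + C(k-1) + C(k-2)
  C(2) = 1 + C(1) + C(0) = 1 + 1 + 1 = 3
  C(3) = 1 + C(2) + C(1) = 1 + 3 + 1 = 5
  C(4) = 1 + C(3) + C(2) = 1 + 5 + 3 = 9
  C(5) = 1 + C(4) + C(3) = 1 + 9 + 5 = 15
  C(6) = 1 + C(5) + C(4) = 1 + 15 + 9 = 25
Total calls = C(6) = 25


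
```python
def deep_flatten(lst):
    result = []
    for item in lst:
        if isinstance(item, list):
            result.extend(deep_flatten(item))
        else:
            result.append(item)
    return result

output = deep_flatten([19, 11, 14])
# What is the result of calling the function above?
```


deep_flatten([19, 11, 14])
Processing each element:
  19 is not a list -> append 19
  11 is not a list -> append 11
  14 is not a list -> append 14
= [19, 11, 14]


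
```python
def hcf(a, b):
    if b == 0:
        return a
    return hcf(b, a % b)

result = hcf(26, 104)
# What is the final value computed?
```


hcf(26, 104)
= hcf(104, 26 % 104) = hcf(104, 26)
= hcf(26, 104 % 26) = hcf(26, 0)
b == 0, return a = 26


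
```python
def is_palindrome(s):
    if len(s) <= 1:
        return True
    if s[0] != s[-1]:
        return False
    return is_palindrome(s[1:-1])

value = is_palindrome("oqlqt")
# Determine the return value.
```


is_palindrome("oqlqt")
"oqlqt": s[0]='o' != s[-1]='t' -> False
= False


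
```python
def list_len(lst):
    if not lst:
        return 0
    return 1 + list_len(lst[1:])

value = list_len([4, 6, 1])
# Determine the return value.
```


list_len([4, 6, 1])
= 1 + list_len([6, 1])
= 1 + 1 + list_len([1])
= 1 + 1 + 1 + list_len([])
= 1 + 1 + 1 + 0
= 3


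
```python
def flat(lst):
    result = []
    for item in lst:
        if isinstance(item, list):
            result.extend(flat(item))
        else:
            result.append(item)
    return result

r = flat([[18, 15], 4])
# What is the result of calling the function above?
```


flat([[18, 15], 4])
Processing each element:
  [18, 15] is a list -> flat recursively -> [18, 15]
  4 is not a list -> append 4
= [18, 15, 4]


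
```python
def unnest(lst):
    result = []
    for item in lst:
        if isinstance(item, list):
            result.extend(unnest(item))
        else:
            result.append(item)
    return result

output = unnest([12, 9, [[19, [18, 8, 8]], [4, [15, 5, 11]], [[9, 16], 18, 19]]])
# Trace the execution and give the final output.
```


unnest([12, 9, [[19, [18, 8, 8]], [4, [15, 5, 11]], [[9, 16], 18, 19]]])
Processing each element:
  12 is not a list -> append 12
  9 is not a list -> append 9
  [[19, [18, 8, 8]], [4, [15, 5, 11]], [[9, 16], 18, 19]] is a list -> unnest recursively -> [19, 18, 8, 8, 4, 15, 5, 11, 9, 16, 18, 19]
= [12, 9, 19, 18, 8, 8, 4, 15, 5, 11, 9, 16, 18, 19]


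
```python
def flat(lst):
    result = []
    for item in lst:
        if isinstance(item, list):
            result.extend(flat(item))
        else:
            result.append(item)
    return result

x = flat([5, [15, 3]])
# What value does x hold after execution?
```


flat([5, [15, 3]])
Processing each element:
  5 is not a list -> append 5
  [15, 3] is a list -> flat recursively -> [15, 3]
= [5, 15, 3]


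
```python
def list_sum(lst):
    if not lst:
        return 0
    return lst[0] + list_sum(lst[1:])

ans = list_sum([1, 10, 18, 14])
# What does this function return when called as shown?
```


list_sum([1, 10, 18, 14])
= 1 + list_sum([10, 18, 14])
= 1 + 10 + list_sum([18, 14])
= 1 + 10 + 18 + list_sum([14])
= 1 + 10 + 18 + 14 + list_sum([])
= 1 + 10 + 18 + 14 + 0
= 43


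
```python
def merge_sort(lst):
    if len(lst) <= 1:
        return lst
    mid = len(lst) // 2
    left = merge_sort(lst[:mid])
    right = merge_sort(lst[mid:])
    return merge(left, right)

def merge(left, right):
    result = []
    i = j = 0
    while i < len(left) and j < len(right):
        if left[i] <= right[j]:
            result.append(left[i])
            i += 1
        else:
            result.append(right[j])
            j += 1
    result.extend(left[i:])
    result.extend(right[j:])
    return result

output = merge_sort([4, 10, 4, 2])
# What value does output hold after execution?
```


merge_sort([4, 10, 4, 2])
Split into [4, 10] and [4, 2]
Left sorted: [4, 10]
Right sorted: [2, 4]
Merge [4, 10] and [2, 4]
= [2, 4, 4, 10]


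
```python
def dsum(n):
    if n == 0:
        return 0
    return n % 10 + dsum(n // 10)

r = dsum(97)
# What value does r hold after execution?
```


dsum(97)
= 7 + dsum(9)
= 7 + 9 + dsum(0)
= 7 + 9 + 0
= 16


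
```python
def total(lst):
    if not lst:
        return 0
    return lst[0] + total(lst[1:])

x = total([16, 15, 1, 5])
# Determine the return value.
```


total([16, 15, 1, 5])
= 16 + total([15, 1, 5])
= 16 + 15 + total([1, 5])
= 16 + 15 + 1 + total([5])
= 16 + 15 + 1 + 5 + total([])
= 16 + 15 + 1 + 5 + 0
= 37


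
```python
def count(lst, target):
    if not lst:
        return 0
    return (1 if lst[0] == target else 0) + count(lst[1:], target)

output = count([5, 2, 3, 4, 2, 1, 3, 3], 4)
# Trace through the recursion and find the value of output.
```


count([5, 2, 3, 4, 2, 1, 3, 3], 4)
lst[0]=5 != 4: 0 + count([2, 3, 4, 2, 1, 3, 3], 4)
lst[0]=2 != 4: 0 + count([3, 4, 2, 1, 3, 3], 4)
lst[0]=3 != 4: 0 + count([4, 2, 1, 3, 3], 4)
lst[0]=4 == 4: 1 + count([2, 1, 3, 3], 4)
lst[0]=2 != 4: 0 + count([1, 3, 3], 4)
lst[0]=1 != 4: 0 + count([3, 3], 4)
lst[0]=3 != 4: 0 + count([3], 4)
lst[0]=3 != 4: 0 + count([], 4)
= 1


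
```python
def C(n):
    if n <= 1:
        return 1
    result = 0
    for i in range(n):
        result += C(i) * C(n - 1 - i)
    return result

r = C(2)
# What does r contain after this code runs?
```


C(2)
= sum of C(i) * C(2-1-i) for i in 0..1
  C(0)*C(1) = 1*1 = 1
  C(1)*C(0) = 1*1 = 1
= 1 + 1
= 2


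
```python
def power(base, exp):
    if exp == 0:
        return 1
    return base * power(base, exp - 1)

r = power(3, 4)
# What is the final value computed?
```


power(3, 4)
= 3 * power(3, 3)
= 3 * 3 * power(3, 2)
= 3 * 3 * 3 * power(3, 1)
= 3 * 3 * 3 * 3 * power(3, 0)
= 3 * 3 * 3 * 3 * 1
= 81


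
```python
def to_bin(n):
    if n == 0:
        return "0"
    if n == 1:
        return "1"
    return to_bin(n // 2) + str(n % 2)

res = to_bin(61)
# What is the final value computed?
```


to_bin(61)
= to_bin(30) + "1"
= to_bin(15) + "0" + "1"
= to_bin(7) + "1" + "0" + "1"
= to_bin(3) + "1" + "1" + "0" + "1"
= to_bin(1) + "1" + "1" + "1" + "0" + "1"
= "1" + "1" + "1" + "1" + "0" + "1"
= "111101"


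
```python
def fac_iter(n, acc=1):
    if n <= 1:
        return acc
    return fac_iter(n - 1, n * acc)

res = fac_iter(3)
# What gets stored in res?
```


fac_iter(3, 1)
= fac_iter(2, 3 * 1) = fac_iter(2, 3)
= fac_iter(1, 2 * 3) = fac_iter(1, 6)
n <= 1, return acc = 6


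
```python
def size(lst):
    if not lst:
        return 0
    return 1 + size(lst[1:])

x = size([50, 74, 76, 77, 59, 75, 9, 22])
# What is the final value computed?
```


size([50, 74, 76, 77, 59, 75, 9, 22])
= 1 + size([74, 76, 77, 59, 75, 9, 22])
= 1 + 1 + size([76, 77, 59, 75, 9, 22])
= 1 + 1 + 1 + size([77, 59, 75, 9, 22])
= 1 + 1 + 1 + 1 + size([59, 75, 9, 22])
= 1 + 1 + 1 + 1 + 1 + size([75, 9, 22])
= 1 + 1 + 1 + 1 + 1 + 1 + size([9, 22])
= 1 + 1 + 1 + 1 + 1 + 1 + 1 + size([22])
= 1 + 1 + 1 + 1 + 1 + 1 + 1 + 1 + size([])
= 1 + 1 + 1 + 1 + 1 + 1 + 1 + 1 + 0
= 8


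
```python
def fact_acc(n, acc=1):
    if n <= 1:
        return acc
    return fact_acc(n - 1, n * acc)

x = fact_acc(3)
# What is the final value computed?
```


fact_acc(3, 1)
= fact_acc(2, 3 * 1) = fact_acc(2, 3)
= fact_acc(1, 2 * 3) = fact_acc(1, 6)
n <= 1, return acc = 6


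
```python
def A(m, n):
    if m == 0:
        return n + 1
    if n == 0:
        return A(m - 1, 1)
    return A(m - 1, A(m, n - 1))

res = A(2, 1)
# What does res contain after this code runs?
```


A(2, 1)
= A(1, A(2, 0))
First compute A(2, 0) = 3
= A(1, 3)
= 5


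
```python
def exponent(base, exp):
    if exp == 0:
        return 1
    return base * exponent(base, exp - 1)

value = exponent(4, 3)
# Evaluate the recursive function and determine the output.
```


exponent(4, 3)
= 4 * exponent(4, 2)
= 4 * 4 * exponent(4, 1)
= 4 * 4 * 4 * exponent(4, 0)
= 4 * 4 * 4 * 1
= 64


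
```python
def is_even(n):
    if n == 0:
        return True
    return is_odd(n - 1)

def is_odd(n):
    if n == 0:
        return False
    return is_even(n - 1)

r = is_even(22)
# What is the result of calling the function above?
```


is_even(22)
= is_odd(21)
= is_even(20)
= is_odd(19)
= is_even(18)
= is_odd(17)
= is_even(16)
= is_odd(15)
= is_even(14)
= is_odd(13)
= is_even(12)
= is_odd(11)
= is_even(10)
= is_odd(9)
= is_even(8)
= is_odd(7)
= is_even(6)
= is_odd(5)
= is_even(4)
= is_odd(3)
= is_even(2)
= is_odd(1)
= is_even(0)
n == 0: return True
= True


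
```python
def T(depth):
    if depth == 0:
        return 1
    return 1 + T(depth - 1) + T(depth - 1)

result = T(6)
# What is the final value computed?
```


T(6)
= 1 + T(5) + T(5)
= 1 + 2 * T(5)
T(k) = 2^(k+1) - 1
T(0) = 1
T(1) = 3
T(2) = 7
T(3) = 15
T(4) = 31
T(6) = 2^7 - 1 = 127


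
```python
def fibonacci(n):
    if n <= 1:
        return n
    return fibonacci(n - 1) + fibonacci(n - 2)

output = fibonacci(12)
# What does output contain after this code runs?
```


fibonacci(12)
= fibonacci(11) + fibonacci(10)
= (fibonacci(10) + fibonacci(9)) + fibonacci(10)
Computing bottom-up: fibonacci(0)=0, fibonacci(1)=1, fibonacci(2)=1, fibonacci(3)=2, fibonacci(4)=3, fibonacci(5)=5, fibonacci(6)=8, fibonacci(7)=13, fibonacci(8)=21, fibonacci(9)=34, fibonacci(10)=55, fibonacci(11)=89, fibonacci(12)=144
= 144


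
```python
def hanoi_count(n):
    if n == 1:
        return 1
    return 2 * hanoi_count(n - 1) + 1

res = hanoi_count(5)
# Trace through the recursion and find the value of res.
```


hanoi_count(5)
= 2 * hanoi_count(4) + 1
= 2 * (2 * hanoi_count(3) + 1) + 1
= 2 * (2 * (2 * hanoi_count(2) + 1) + 1) + 1
= 2 * (2 * (2 * (2 * hanoi_count(1) + 1) + 1) + 1) + 1
Now compute bottom-up:
hanoi_count(1) = 1
hanoi_count(2) = 2 * 1 + 1 = 3
hanoi_count(3) = 2 * 3 + 1 = 7
hanoi_count(4) = 2 * 7 + 1 = 15
hanoi_count(5) = 2 * 15 + 1 = 31
= 31


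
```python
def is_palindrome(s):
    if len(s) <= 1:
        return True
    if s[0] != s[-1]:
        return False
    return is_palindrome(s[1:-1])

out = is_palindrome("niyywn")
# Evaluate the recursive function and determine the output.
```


is_palindrome("niyywn")
"niyywn": s[0]='n' == s[-1]='n' -> is_palindrome("iyyw")
"iyyw": s[0]='i' != s[-1]='w' -> False
= False


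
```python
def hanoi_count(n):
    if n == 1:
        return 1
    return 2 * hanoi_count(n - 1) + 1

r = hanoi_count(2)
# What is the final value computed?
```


hanoi_count(2)
= 2 * hanoi_count(1) + 1
Now compute bottom-up:
hanoi_count(1) = 1
hanoi_count(2) = 2 * 1 + 1 = 3
= 3


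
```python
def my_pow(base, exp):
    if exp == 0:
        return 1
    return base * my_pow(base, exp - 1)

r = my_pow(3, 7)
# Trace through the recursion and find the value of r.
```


my_pow(3, 7)
= 3 * my_pow(3, 6)
= 3 * 3 * my_pow(3, 5)
= 3 * 3 * 3 * my_pow(3, 4)
= 3 * 3 * 3 * 3 * my_pow(3, 3)
= 3 * 3 * 3 * 3 * 3 * my_pow(3, 2)
= 3 * 3 * 3 * 3 * 3 * 3 * my_pow(3, 1)
= 3 * 3 * 3 * 3 * 3 * 3 * 3 * my_pow(3, 0)
= 3 * 3 * 3 * 3 * 3 * 3 * 3 * 1
= 2187


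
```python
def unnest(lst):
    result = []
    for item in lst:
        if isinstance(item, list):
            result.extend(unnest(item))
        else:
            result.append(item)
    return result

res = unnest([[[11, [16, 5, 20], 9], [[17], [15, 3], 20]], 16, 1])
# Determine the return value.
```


unnest([[[11, [16, 5, 20], 9], [[17], [15, 3], 20]], 16, 1])
Processing each element:
  [[11, [16, 5, 20], 9], [[17], [15, 3], 20]] is a list -> unnest recursively -> [11, 16, 5, 20, 9, 17, 15, 3, 20]
  16 is not a list -> append 16
  1 is not a list -> append 1
= [11, 16, 5, 20, 9, 17, 15, 3, 20, 16, 1]


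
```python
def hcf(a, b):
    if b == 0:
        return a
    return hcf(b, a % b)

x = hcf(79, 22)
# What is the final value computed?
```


hcf(79, 22)
= hcf(22, 79 % 22) = hcf(22, 13)
= hcf(13, 22 % 13) = hcf(13, 9)
= hcf(9, 13 % 9) = hcf(9, 4)
= hcf(4, 9 % 4) = hcf(4, 1)
= hcf(1, 4 % 1) = hcf(1, 0)
b == 0, return a = 1


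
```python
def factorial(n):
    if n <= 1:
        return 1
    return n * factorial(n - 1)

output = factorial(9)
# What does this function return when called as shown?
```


factorial(9)
= 9 * factorial(8)
= 9 * 8 * factorial(7)
= 9 * 8 * 7 * factorial(6)
= 9 * 8 * 7 * 6 * factorial(5)
= 9 * 8 * 7 * 6 * 5 * factorial(4)
= 9 * 8 * 7 * 6 * 5 * 4 * factorial(3)
= 9 * 8 * 7 * 6 * 5 * 4 * 3 * factorial(2)
= 9 * 8 * 7 * 6 * 5 * 4 * 3 * 2 * factorial(1)
= 9 * 8 * 7 * 6 * 5 * 4 * 3 * 2 * 1
= 362880


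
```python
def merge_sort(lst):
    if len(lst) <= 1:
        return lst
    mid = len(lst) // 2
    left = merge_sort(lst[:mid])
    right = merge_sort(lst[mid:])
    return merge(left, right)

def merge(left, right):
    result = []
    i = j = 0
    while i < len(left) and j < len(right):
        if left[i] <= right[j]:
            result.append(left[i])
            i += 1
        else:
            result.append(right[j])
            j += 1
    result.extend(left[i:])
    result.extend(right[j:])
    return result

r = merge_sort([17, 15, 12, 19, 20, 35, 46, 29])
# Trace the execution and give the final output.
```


merge_sort([17, 15, 12, 19, 20, 35, 46, 29])
Split into [17, 15, 12, 19] and [20, 35, 46, 29]
Left sorted: [12, 15, 17, 19]
Right sorted: [20, 29, 35, 46]
Merge [12, 15, 17, 19] and [20, 29, 35, 46]
= [12, 15, 17, 19, 20, 29, 35, 46]


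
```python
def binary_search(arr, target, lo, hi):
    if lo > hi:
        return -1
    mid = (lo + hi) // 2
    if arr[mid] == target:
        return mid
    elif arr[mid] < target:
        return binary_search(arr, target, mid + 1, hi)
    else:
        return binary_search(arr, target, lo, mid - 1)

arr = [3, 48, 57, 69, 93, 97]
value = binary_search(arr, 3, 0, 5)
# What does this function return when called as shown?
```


binary_search(arr, 3, 0, 5)
lo=0, hi=5, mid=2, arr[mid]=57
57 > 3, search left half
lo=0, hi=1, mid=0, arr[mid]=3
arr[0] == 3, found at index 0
= 0


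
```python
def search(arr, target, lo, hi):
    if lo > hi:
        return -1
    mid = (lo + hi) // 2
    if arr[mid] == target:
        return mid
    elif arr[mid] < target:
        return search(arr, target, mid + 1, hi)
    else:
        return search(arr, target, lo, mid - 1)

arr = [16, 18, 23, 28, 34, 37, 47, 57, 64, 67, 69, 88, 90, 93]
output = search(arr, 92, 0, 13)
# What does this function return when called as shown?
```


search(arr, 92, 0, 13)
lo=0, hi=13, mid=6, arr[mid]=47
47 < 92, search right half
lo=7, hi=13, mid=10, arr[mid]=69
69 < 92, search right half
lo=11, hi=13, mid=12, arr[mid]=90
90 < 92, search right half
lo=13, hi=13, mid=13, arr[mid]=93
93 > 92, search left half
lo > hi, target not found, return -1
= -1


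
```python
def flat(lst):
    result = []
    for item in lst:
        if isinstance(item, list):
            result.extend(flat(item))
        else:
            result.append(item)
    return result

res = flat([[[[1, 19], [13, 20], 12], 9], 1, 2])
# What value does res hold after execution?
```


flat([[[[1, 19], [13, 20], 12], 9], 1, 2])
Processing each element:
  [[[1, 19], [13, 20], 12], 9] is a list -> flat recursively -> [1, 19, 13, 20, 12, 9]
  1 is not a list -> append 1
  2 is not a list -> append 2
= [1, 19, 13, 20, 12, 9, 1, 2]


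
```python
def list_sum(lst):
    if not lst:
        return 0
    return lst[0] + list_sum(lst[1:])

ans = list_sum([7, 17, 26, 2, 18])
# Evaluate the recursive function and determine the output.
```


list_sum([7, 17, 26, 2, 18])
= 7 + list_sum([17, 26, 2, 18])
= 7 + 17 + list_sum([26, 2, 18])
= 7 + 17 + 26 + list_sum([2, 18])
= 7 + 17 + 26 + 2 + list_sum([18])
= 7 + 17 + 26 + 2 + 18 + list_sum([])
= 7 + 17 + 26 + 2 + 18 + 0
= 70


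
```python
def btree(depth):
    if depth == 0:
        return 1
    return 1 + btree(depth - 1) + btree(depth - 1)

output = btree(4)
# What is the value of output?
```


btree(4)
= 1 + btree(3) + btree(3)
= 1 + 2 * btree(3)
btree(k) = 2^(k+1) - 1
btree(0) = 1
btree(1) = 3
btree(2) = 7
btree(3) = 15
btree(4) = 31
btree(4) = 2^5 - 1 = 31


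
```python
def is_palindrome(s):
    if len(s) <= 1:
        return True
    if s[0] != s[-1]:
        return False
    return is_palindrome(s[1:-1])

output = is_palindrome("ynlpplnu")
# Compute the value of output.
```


is_palindrome("ynlpplnu")
"ynlpplnu": s[0]='y' != s[-1]='u' -> False
= False


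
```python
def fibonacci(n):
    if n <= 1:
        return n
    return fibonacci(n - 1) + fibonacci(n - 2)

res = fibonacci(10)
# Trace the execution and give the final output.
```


fibonacci(10)
= fibonacci(9) + fibonacci(8)
= (fibonacci(8) + fibonacci(7)) + fibonacci(8)
Computing bottom-up: fibonacci(0)=0, fibonacci(1)=1, fibonacci(2)=1, fibonacci(3)=2, fibonacci(4)=3, fibonacci(5)=5, fibonacci(6)=8, fibonacci(7)=13, fibonacci(8)=21, fibonacci(9)=34, fibonacci(10)=55
= 55


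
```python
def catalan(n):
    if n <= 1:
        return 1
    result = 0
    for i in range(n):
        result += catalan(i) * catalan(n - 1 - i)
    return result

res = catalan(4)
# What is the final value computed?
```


catalan(4)
= sum of catalan(i) * catalan(4-1-i) for i in 0..3
First compute sub-values bottom-up:
  catalan(0) = 1, catalan(1) = 1
  catalan(2) = 1*1 + 1*1 = 2
  catalan(3) = 1*2 + 1*1 + 2*1 = 5
Now catalan(4):
  catalan(0)*catalan(3) = 1*5 = 5
  catalan(1)*catalan(2) = 1*2 = 2
  catalan(2)*catalan(1) = 2*1 = 2
  catalan(3)*catalan(0) = 5*1 = 5
= 5 + 2 + 2 + 5
= 14


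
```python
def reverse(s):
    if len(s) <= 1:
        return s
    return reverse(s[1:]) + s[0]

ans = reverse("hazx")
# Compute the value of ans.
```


reverse("hazx")
= reverse("azx") + "h"
= reverse("zx") + "a" + "h"
= reverse("x") + "z" + "a" + "h"
= "x" + "z" + "a" + "h"
= "xzah"


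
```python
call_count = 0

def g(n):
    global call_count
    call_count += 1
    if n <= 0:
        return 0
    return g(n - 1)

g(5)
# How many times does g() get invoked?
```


g(5) calls g(4) calls ... calls g(0)
Total calls: 5 + 1 (for base case) = 6


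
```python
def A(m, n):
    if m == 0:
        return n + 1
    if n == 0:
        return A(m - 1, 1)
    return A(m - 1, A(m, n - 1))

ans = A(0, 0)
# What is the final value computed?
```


A(0, 0)
m == 0: return 0 + 1 = 1
= 1


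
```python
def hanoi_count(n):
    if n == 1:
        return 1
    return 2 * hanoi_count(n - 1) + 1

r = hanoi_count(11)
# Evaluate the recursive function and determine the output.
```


hanoi_count(11)
= 2 * hanoi_count(10) + 1
= 2 * (2 * hanoi_count(9) + 1) + 1
= 2 * (2 * (2 * hanoi_count(8) + 1) + 1) + 1
= 2 * (2 * (2 * (2 * hanoi_count(7) + 1) + 1) + 1) + 1
= 2 * (2 * (2 * (2 * (2 * hanoi_count(6) + 1) + 1) + 1) + 1) + 1
= 2 * (2 * (2 * (2 * (2 * (2 * hanoi_count(5) + 1) + 1) + 1) + 1) + 1) + 1
= 2 * (2 * (2 * (2 * (2 * (2 * (2 * hanoi_count(4) + 1) + 1) + 1) + 1) + 1) + 1) + 1
= 2 * (2 * (2 * (2 * (2 * (2 * (2 * (2 * hanoi_count(3) + 1) + 1) + 1) + 1) + 1) + 1) + 1) + 1
= 2 * (2 * (2 * (2 * (2 * (2 * (2 * (2 * (2 * hanoi_count(2) + 1) + 1) + 1) + 1) + 1) + 1) + 1) + 1) + 1
= 2 * (2 * (2 * (2 * (2 * (2 * (2 * (2 * (2 * (2 * hanoi_count(1) + 1) + 1) + 1) + 1) + 1) + 1) + 1) + 1) + 1) + 1
Now compute bottom-up:
hanoi_count(1) = 1
hanoi_count(2) = 2 * 1 + 1 = 3
hanoi_count(3) = 2 * 3 + 1 = 7
hanoi_count(4) = 2 * 7 + 1 = 15
hanoi_count(5) = 2 * 15 + 1 = 31
hanoi_count(6) = 2 * 31 + 1 = 63
hanoi_count(7) = 2 * 63 + 1 = 127
hanoi_count(8) = 2 * 127 + 1 = 255
hanoi_count(9) = 2 * 255 + 1 = 511
hanoi_count(10) = 2 * 511 + 1 = 1023
hanoi_count(11) = 2 * 1023 + 1 = 2047
= 2047
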